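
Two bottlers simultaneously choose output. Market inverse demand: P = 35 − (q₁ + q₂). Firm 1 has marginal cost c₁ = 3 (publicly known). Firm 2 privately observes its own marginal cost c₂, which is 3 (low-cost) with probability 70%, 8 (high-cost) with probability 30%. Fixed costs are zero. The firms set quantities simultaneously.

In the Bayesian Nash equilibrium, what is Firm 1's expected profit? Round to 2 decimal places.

Type-c best response for Firm 2: q₂(c) = (35 − c)/2 − q₁/2.
Firm 1 maximizes expected profit; its first-order condition is 35 − 2q₁ − E[q₂] − 3 = 0.
Substituting E[q₂] and solving: E[c₂] = 4.5, so q₁ = (35 − 2·3 + 4.5)/3 = 11.1667.
E[P] = 35 − (q₁ + E[q₂]) = 14.1667; Firm 1's expected profit = (E[P] − 3)·q₁ = (14.1667 − 3)·11.1667 = 124.694.

124.69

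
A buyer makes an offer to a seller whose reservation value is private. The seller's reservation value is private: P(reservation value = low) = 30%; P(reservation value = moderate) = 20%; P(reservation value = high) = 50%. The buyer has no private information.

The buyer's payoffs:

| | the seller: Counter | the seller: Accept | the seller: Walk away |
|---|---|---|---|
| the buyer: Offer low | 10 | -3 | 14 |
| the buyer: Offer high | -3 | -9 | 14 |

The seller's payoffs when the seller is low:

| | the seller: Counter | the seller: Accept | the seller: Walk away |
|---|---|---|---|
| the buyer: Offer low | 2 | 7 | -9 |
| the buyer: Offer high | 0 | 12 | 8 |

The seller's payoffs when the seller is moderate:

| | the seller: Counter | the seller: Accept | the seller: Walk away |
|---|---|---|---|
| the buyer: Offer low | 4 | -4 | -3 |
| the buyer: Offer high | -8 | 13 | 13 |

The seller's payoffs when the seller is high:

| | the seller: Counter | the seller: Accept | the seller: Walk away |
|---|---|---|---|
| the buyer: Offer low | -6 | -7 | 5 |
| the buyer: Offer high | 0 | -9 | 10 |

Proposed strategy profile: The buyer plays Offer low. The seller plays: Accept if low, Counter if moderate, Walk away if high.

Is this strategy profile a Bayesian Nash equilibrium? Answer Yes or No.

Yes

The buyer plays Offer low: E[Offer low] = 0.3·(-3) + 0.2·(10) + 0.5·(14) = 8.1; E[Offer high] = 3.7. Best-responding. ✓
The seller (reservation value low), facing Offer low: Counter gives 2, Accept gives 7, Walk away gives -9. Proposed Accept is best. ✓
The seller (reservation value moderate), facing Offer low: Counter gives 4, Accept gives -4, Walk away gives -3. Proposed Counter is best. ✓
The seller (reservation value high), facing Offer low: Counter gives -6, Accept gives -7, Walk away gives 5. Proposed Walk away is best. ✓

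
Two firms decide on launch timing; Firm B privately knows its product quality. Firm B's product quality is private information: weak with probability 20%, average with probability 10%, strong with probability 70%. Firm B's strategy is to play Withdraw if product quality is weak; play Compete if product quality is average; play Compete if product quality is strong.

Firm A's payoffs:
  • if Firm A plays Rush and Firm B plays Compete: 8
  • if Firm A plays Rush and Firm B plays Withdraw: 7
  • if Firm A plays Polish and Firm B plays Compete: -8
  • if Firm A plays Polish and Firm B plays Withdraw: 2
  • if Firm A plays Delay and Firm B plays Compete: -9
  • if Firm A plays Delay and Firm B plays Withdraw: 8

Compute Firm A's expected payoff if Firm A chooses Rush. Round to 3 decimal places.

E[Rush] = 0.2·7 + 0.1·8 + 0.7·8 = 1.4 + 0.8 + 5.6 = 7.8

7.800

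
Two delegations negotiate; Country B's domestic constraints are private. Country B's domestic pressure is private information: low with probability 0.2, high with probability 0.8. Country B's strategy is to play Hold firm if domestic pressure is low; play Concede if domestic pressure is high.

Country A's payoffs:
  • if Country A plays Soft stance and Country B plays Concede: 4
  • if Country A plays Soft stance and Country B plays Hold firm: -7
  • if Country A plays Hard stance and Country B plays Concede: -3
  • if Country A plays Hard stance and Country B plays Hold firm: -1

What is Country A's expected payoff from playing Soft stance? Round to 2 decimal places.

1.80

Take the expectation over Country B's domestic pressure, weighting each type's action by its prior probability.
E[Soft stance] = 0.2·(-7) + 0.8·4 = (-1.4) + 3.2 = 1.8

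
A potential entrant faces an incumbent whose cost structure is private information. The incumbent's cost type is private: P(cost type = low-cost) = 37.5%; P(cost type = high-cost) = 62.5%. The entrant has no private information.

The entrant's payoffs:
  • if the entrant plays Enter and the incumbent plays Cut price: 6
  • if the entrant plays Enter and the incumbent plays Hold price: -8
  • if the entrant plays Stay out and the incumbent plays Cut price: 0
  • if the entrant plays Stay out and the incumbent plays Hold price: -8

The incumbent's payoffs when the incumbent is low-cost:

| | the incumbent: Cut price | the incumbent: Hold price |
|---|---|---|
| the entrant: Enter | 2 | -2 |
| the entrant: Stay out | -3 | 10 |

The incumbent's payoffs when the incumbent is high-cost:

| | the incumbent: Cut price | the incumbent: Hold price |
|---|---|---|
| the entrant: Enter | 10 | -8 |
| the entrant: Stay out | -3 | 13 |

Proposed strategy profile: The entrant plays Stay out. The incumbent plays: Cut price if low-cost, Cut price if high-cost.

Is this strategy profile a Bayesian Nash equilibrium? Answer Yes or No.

The entrant plays Stay out: E[Stay out] = 0.375·(0) + 0.625·(0) = 0; E[Enter] = 6. Not best-responding. ✗
The incumbent (cost type low-cost), facing Stay out: Cut price gives -3, Hold price gives 10. Proposed Cut price is not best — profitable deviation exists. ✗
The incumbent (cost type high-cost), facing Stay out: Cut price gives -3, Hold price gives 13. Proposed Cut price is not best — profitable deviation exists. ✗

No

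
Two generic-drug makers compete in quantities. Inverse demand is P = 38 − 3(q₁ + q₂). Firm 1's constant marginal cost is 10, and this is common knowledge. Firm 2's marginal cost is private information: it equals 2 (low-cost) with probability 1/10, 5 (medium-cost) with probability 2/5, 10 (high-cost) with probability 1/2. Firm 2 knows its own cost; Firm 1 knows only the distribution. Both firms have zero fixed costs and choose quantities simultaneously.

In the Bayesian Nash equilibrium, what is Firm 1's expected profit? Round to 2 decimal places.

Each type of Firm 2 best-responds to q₁; Firm 1 best-responds to the expected q₂ over Firm 2's types.
Firm 2 with cost c maximizes (38 − 3(q₁+q₂) − c)·q₂, giving q₂(c) = (38 − c − 3q₁)/6.
E[c₂] = 1/10·2 + 2/5·5 + 1/2·10 = 7.2
Firm 1's FOC against E[q₂] yields q₁ = (38 − 2·10 + E[c₂])/9 = (38 − 20 + 7.2)/9 = 2.8.
E[P] = 38 − 3·(q₁ + E[q₂]) = 18.4; Firm 1's expected profit = (E[P] − 10)·q₁ = (18.4 − 10)·2.8 = 23.52.

23.52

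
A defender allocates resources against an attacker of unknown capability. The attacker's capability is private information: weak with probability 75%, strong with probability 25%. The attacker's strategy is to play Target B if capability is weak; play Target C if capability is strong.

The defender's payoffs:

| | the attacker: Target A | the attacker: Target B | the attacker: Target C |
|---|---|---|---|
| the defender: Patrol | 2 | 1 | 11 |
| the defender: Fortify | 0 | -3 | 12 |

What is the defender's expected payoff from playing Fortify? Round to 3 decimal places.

0.750

E[Fortify] = 0.75·(-3) + 0.25·12 = (-2.25) + 3 = 0.75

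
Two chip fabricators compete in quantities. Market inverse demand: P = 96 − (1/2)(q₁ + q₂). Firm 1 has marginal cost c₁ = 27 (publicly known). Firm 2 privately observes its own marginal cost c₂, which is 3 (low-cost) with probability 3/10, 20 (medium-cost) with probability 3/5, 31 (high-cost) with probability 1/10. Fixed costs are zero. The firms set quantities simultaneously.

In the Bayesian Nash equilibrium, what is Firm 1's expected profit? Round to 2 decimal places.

747.56

Type-c best response for Firm 2: q₂(c) = (96 − c) − q₁/2.
Firm 1 maximizes expected profit; its first-order condition is 96 − q₁ − (1/2)E[q₂] − 27 = 0.
Substituting E[q₂] and solving: E[c₂] = 16, so q₁ = (96 − 2·27 + 16)/(3/2) = 38.6667.
E[P] = 96 − (1/2)·(q₁ + E[q₂]) = 46.3333; Firm 1's expected profit = (E[P] − 27)·q₁ = (46.3333 − 27)·38.6667 = 747.556.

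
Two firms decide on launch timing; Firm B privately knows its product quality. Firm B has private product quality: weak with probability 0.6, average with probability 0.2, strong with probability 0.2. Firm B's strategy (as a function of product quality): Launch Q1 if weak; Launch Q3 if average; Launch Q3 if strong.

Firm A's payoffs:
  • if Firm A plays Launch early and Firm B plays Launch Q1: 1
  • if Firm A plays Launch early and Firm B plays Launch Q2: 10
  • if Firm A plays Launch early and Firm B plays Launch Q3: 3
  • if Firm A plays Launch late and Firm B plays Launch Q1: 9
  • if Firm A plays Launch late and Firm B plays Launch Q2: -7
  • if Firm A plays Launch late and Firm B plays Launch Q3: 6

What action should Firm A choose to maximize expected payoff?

E[Launch early] = 0.6·(1) + 0.2·(3) + 0.2·(3) = 1.8
E[Launch late] = 0.6·(9) + 0.2·(6) + 0.2·(6) = 7.8
Best response: Launch late (7.8 is the largest).

Launch late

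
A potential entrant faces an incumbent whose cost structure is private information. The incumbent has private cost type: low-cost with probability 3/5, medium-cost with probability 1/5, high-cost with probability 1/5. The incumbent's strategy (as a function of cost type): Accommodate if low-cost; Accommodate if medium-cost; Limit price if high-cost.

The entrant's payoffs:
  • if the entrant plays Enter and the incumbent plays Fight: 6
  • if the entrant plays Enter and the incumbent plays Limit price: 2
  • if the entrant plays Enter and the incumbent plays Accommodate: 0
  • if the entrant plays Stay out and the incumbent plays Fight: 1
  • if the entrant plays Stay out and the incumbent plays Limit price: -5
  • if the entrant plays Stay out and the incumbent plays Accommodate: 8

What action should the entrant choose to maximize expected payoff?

E[Enter] = 3/5·(0) + 1/5·(0) + 1/5·(2) = 2/5
E[Stay out] = 3/5·(8) + 1/5·(8) + 1/5·(-5) = 27/5
Best response: Stay out (27/5 is the largest).

Stay out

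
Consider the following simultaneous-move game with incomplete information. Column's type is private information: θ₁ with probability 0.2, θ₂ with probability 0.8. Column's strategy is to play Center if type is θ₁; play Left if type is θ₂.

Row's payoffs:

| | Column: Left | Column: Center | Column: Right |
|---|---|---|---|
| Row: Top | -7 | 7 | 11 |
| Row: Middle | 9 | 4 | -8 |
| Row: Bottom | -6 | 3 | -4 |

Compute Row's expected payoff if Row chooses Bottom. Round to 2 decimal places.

-4.20

E[Bottom] = 0.2·3 + 0.8·(-6) = 0.6 + (-4.8) = -4.2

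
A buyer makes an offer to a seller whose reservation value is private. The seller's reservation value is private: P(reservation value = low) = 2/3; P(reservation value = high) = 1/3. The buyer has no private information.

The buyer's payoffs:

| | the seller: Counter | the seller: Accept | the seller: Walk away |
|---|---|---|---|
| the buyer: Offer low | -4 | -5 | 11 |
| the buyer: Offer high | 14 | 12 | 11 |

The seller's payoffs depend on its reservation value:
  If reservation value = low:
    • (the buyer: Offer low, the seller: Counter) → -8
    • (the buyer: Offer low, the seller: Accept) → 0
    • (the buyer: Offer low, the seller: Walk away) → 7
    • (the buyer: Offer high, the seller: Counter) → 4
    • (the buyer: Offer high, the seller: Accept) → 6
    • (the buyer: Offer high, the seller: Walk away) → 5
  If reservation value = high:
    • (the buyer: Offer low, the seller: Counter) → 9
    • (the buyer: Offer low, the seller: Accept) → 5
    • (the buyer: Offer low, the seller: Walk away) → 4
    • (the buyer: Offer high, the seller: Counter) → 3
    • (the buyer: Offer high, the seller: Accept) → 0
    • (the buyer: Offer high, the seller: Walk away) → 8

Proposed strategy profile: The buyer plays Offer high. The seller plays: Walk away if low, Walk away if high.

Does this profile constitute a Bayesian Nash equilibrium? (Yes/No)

No

The buyer plays Offer high: E[Offer high] = 2/3·(11) + 1/3·(11) = 11; E[Offer low] = 11. Best-responding. ✓
The seller (reservation value low), facing Offer high: Counter gives 4, Accept gives 6, Walk away gives 5. Proposed Walk away is not best — profitable deviation exists. ✗
The seller (reservation value high), facing Offer high: Counter gives 3, Accept gives 0, Walk away gives 8. Proposed Walk away is best. ✓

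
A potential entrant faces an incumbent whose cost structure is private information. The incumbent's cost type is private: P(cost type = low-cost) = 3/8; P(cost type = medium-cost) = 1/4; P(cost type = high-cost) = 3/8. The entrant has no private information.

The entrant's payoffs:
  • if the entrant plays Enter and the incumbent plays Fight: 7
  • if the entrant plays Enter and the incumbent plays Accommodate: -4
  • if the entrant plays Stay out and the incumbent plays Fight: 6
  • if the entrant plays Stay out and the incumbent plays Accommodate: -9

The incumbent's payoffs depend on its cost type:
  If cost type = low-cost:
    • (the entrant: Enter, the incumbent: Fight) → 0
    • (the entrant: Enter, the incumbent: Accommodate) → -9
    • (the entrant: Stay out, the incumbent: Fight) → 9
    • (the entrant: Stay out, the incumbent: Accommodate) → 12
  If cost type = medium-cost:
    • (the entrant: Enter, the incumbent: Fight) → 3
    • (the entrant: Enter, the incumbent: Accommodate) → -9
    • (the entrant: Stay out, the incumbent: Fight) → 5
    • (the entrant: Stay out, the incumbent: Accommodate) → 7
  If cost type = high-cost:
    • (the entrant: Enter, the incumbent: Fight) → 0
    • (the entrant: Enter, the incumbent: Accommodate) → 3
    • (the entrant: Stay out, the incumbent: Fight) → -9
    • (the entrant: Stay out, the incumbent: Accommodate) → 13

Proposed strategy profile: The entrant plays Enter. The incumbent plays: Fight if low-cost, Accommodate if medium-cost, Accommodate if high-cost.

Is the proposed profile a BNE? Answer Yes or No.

The entrant plays Enter: E[Enter] = 3/8·(7) + 1/4·(-4) + 3/8·(-4) = 1/8; E[Stay out] = -27/8. Best-responding. ✓
The incumbent (cost type low-cost), facing Enter: Fight gives 0, Accommodate gives -9. Proposed Fight is best. ✓
The incumbent (cost type medium-cost), facing Enter: Fight gives 3, Accommodate gives -9. Proposed Accommodate is not best — profitable deviation exists. ✗
The incumbent (cost type high-cost), facing Enter: Fight gives 0, Accommodate gives 3. Proposed Accommodate is best. ✓

No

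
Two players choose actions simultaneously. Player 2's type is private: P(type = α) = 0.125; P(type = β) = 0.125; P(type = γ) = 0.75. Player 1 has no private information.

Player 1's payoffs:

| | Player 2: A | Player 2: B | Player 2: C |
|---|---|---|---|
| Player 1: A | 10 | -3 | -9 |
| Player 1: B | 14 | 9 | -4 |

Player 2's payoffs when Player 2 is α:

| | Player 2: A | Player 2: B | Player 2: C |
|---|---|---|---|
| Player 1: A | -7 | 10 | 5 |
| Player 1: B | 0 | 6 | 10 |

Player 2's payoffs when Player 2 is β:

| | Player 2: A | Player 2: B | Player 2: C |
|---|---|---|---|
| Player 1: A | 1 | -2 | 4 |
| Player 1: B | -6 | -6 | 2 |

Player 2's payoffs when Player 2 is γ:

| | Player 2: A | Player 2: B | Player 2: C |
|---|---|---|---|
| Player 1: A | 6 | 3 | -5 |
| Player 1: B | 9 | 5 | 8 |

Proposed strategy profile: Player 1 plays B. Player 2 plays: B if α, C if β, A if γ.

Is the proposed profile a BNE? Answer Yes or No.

Player 1 plays B: E[B] = 0.125·(9) + 0.125·(-4) + 0.75·(14) = 11.125; E[A] = 6. Best-responding. ✓
Player 2 (type α), facing B: A gives 0, B gives 6, C gives 10. Proposed B is not best — profitable deviation exists. ✗
Player 2 (type β), facing B: A gives -6, B gives -6, C gives 2. Proposed C is best. ✓
Player 2 (type γ), facing B: A gives 9, B gives 5, C gives 8. Proposed A is best. ✓

No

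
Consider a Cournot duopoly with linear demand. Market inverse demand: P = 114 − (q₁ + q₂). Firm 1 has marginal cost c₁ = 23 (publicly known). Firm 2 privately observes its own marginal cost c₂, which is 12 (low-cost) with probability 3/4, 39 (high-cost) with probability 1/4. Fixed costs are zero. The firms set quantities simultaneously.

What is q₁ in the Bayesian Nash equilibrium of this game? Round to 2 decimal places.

Type-c best response for Firm 2: q₂(c) = (114 − c)/2 − q₁/2.
Firm 1 maximizes expected profit; its first-order condition is 114 − 2q₁ − E[q₂] − 23 = 0.
Substituting E[q₂] and solving: E[c₂] = 18.75, so q₁ = (114 − 2·23 + 18.75)/3 = 28.9167.

28.92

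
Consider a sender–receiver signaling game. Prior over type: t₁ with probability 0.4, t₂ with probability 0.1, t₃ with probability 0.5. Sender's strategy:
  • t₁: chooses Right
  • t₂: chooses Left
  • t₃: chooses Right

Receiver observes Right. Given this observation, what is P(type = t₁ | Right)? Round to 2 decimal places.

P(Right) = 0.4·1 + 0.1·0 + 0.5·1 = 0.9
P(t₁ | Right) = (0.4·1) / 0.9 = 0.4 / 0.9 = 0.444444

0.44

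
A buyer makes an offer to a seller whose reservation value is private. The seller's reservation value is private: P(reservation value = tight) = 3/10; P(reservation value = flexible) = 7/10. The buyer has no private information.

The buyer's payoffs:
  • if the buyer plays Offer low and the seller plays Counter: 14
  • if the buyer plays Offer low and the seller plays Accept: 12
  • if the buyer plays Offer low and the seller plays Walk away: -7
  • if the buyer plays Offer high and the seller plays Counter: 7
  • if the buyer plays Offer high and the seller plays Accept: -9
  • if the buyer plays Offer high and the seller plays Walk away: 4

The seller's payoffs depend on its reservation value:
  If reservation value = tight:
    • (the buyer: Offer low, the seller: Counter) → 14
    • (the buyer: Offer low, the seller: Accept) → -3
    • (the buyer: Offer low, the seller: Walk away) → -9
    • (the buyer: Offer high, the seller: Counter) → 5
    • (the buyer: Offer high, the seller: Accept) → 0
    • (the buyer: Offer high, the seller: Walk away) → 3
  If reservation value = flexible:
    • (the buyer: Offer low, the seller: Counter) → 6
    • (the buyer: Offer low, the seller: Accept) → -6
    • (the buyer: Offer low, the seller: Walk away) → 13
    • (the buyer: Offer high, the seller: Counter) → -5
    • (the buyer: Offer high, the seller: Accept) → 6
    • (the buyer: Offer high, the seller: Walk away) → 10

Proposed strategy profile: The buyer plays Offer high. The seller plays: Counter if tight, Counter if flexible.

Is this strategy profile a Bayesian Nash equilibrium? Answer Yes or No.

No

The buyer plays Offer high: E[Offer high] = 3/10·(7) + 7/10·(7) = 7; E[Offer low] = 14. Not best-responding. ✗
The seller (reservation value tight), facing Offer high: Counter gives 5, Accept gives 0, Walk away gives 3. Proposed Counter is best. ✓
The seller (reservation value flexible), facing Offer high: Counter gives -5, Accept gives 6, Walk away gives 10. Proposed Counter is not best — profitable deviation exists. ✗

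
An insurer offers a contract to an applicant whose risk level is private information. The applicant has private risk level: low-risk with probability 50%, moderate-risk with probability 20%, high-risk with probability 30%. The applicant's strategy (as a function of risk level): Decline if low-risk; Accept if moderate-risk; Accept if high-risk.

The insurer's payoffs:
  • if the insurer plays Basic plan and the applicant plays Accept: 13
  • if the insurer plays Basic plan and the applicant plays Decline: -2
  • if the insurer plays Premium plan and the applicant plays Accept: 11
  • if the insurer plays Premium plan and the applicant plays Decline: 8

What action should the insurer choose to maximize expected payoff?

E[Basic plan] = 0.5·(-2) + 0.2·(13) + 0.3·(13) = 5.5
E[Premium plan] = 0.5·(8) + 0.2·(11) + 0.3·(11) = 9.5
Best response: Premium plan (9.5 is the largest).

Premium plan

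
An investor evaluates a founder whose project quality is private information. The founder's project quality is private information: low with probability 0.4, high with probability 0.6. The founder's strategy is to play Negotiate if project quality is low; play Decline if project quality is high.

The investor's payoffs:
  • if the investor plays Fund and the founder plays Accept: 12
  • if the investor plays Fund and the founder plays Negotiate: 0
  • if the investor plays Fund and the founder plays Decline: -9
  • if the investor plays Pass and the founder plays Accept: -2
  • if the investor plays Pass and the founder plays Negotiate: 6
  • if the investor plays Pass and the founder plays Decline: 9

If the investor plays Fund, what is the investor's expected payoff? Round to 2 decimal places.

Take the expectation over the founder's project quality, weighting each type's action by its prior probability.
E[Fund] = 0.4·0 + 0.6·(-9) = 0 + (-5.4) = -5.4

-5.40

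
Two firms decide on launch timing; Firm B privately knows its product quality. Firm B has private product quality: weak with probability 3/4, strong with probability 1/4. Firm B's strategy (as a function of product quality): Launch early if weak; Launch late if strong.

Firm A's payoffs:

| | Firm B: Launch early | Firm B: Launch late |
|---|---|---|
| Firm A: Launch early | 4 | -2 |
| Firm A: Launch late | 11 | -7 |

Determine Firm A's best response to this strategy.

E[Launch early] = 3/4·(4) + 1/4·(-2) = 5/2
E[Launch late] = 3/4·(11) + 1/4·(-7) = 13/2
Best response: Launch late (13/2 is the largest).

Launch late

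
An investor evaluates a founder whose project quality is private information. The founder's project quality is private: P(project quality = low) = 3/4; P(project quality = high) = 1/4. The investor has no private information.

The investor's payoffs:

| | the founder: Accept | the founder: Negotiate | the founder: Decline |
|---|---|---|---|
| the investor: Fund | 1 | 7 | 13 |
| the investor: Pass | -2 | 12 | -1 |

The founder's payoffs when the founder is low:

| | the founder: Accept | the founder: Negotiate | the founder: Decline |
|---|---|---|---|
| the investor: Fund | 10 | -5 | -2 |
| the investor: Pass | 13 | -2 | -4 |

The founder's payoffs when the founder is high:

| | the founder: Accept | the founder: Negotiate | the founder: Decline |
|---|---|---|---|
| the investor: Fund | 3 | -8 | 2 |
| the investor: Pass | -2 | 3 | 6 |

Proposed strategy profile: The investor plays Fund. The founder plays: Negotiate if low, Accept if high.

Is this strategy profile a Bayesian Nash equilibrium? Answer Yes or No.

No

The investor plays Fund: E[Fund] = 3/4·(7) + 1/4·(1) = 11/2; E[Pass] = 17/2. Not best-responding. ✗
The founder (project quality low), facing Fund: Accept gives 10, Negotiate gives -5, Decline gives -2. Proposed Negotiate is not best — profitable deviation exists. ✗
The founder (project quality high), facing Fund: Accept gives 3, Negotiate gives -8, Decline gives 2. Proposed Accept is best. ✓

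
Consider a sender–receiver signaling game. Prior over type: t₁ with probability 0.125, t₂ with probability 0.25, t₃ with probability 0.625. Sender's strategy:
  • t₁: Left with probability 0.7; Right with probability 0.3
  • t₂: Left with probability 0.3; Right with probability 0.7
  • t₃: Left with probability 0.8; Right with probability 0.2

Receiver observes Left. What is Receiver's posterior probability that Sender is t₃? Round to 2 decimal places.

0.75

Apply Bayes' rule using the sender's strategy as the likelihood.
P(Left) = 0.125·0.7 + 0.25·0.3 + 0.625·0.8 = 0.6625
P(t₃ | Left) = (0.625·0.8) / 0.6625 = 0.5 / 0.6625 = 0.754717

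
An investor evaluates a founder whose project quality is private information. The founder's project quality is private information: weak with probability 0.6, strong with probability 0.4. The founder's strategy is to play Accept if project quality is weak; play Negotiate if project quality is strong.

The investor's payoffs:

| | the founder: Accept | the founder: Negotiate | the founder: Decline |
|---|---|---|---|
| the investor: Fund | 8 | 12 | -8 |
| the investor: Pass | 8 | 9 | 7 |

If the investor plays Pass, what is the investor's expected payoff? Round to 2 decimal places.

E[Pass] = 0.6·8 + 0.4·9 = 4.8 + 3.6 = 8.4

8.40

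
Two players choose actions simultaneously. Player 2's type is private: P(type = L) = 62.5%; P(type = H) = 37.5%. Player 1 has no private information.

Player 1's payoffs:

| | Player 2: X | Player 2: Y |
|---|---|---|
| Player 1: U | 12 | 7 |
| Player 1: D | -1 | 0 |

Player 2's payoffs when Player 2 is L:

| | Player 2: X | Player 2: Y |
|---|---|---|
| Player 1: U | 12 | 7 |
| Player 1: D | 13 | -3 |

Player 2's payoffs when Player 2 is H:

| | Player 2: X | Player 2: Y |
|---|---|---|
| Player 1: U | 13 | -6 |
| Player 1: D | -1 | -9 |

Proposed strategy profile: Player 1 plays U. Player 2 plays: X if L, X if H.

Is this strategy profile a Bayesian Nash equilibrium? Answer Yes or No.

Yes

Player 1 plays U: E[U] = 0.625·(12) + 0.375·(12) = 12; E[D] = -1. Best-responding. ✓
Player 2 (type L), facing U: X gives 12, Y gives 7. Proposed X is best. ✓
Player 2 (type H), facing U: X gives 13, Y gives -6. Proposed X is best. ✓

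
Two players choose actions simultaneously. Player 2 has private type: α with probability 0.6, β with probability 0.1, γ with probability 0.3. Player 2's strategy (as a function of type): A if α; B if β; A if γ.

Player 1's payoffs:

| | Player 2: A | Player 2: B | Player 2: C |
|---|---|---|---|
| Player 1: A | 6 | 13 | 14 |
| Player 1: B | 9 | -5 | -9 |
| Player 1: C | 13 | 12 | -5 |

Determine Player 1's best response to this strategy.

E[A] = 0.6·(6) + 0.1·(13) + 0.3·(6) = 6.7
E[B] = 0.6·(9) + 0.1·(-5) + 0.3·(9) = 7.6
E[C] = 0.6·(13) + 0.1·(12) + 0.3·(13) = 12.9
Best response: C (12.9 is the largest).

C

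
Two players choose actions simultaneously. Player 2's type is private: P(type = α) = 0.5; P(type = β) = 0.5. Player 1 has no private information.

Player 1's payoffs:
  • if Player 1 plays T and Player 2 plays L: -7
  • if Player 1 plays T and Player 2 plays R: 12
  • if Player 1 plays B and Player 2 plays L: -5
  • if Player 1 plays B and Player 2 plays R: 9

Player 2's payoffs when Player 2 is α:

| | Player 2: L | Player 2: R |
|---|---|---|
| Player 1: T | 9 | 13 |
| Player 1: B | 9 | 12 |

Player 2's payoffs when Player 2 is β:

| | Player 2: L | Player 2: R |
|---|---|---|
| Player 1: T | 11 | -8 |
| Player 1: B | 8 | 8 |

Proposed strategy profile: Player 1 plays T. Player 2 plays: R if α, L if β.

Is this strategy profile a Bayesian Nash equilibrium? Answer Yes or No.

Player 1 plays T: E[T] = 0.5·(12) + 0.5·(-7) = 2.5; E[B] = 2. Best-responding. ✓
Player 2 (type α), facing T: L gives 9, R gives 13. Proposed R is best. ✓
Player 2 (type β), facing T: L gives 11, R gives -8. Proposed L is best. ✓

Yes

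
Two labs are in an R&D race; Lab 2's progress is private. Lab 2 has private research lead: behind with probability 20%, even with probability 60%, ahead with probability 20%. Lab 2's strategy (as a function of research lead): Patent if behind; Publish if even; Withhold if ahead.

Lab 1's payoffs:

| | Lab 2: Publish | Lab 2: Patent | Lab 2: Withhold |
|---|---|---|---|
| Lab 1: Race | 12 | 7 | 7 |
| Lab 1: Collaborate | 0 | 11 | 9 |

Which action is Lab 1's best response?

E[Race] = 0.2·(7) + 0.6·(12) + 0.2·(7) = 10
E[Collaborate] = 0.2·(11) + 0.6·(0) + 0.2·(9) = 4
Best response: Race (10 is the largest).

Race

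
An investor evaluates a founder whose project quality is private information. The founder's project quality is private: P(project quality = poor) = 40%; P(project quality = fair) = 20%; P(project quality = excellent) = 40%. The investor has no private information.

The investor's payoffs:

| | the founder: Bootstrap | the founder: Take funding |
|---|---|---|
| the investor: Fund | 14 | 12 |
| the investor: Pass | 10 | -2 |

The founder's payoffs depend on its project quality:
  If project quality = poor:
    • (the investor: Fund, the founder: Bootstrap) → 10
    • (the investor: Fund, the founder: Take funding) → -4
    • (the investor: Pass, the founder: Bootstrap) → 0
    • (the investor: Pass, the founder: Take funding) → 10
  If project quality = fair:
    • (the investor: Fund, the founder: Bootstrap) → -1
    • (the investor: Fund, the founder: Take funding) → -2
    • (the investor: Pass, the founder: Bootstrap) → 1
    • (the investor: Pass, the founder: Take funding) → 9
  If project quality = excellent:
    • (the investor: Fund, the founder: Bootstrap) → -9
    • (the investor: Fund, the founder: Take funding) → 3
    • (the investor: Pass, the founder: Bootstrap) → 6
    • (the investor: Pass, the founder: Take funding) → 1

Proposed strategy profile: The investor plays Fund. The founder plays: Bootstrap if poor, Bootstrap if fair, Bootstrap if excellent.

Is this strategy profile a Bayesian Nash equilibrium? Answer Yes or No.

A profile is a BNE iff every type of every player is best-responding given beliefs about the other side.
The investor plays Fund: E[Fund] = 0.4·(14) + 0.2·(14) + 0.4·(14) = 14; E[Pass] = 10. Best-responding. ✓
The founder (project quality poor), facing Fund: Bootstrap gives 10, Take funding gives -4. Proposed Bootstrap is best. ✓
The founder (project quality fair), facing Fund: Bootstrap gives -1, Take funding gives -2. Proposed Bootstrap is best. ✓
The founder (project quality excellent), facing Fund: Bootstrap gives -9, Take funding gives 3. Proposed Bootstrap is not best — profitable deviation exists. ✗

No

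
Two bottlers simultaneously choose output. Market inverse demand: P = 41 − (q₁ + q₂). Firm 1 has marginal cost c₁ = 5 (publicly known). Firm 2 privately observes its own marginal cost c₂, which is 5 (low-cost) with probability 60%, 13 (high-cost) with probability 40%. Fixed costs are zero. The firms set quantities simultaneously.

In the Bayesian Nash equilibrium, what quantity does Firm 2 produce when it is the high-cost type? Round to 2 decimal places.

Type-c best response for Firm 2: q₂(c) = (41 − c)/2 − q₁/2.
Firm 1 maximizes expected profit; its first-order condition is 41 − 2q₁ − E[q₂] − 5 = 0.
Substituting E[q₂] and solving: E[c₂] = 8.2, so q₁ = (41 − 2·5 + 8.2)/3 = 13.0667.
q₂(high-cost) = (41 − 13 − 13.0667)/2 = 7.46667.

7.47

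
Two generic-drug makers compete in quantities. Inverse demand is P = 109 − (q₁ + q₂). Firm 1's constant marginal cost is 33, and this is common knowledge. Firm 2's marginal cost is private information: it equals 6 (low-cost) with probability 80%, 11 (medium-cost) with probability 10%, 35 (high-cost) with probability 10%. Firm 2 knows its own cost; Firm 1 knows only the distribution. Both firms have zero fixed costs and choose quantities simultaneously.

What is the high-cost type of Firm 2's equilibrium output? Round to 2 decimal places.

Firm 2 with cost c maximizes (109 − (q₁+q₂) − c)·q₂, giving q₂(c) = (109 − c − q₁)/2.
E[c₂] = 0.8·6 + 0.1·11 + 0.1·35 = 9.4
Firm 1's FOC against E[q₂] yields q₁ = (109 − 2·33 + E[c₂])/3 = (109 − 66 + 9.4)/3 = 17.4667.
q₂(high-cost) = (109 − 35 − 17.4667)/2 = 28.2667.

28.27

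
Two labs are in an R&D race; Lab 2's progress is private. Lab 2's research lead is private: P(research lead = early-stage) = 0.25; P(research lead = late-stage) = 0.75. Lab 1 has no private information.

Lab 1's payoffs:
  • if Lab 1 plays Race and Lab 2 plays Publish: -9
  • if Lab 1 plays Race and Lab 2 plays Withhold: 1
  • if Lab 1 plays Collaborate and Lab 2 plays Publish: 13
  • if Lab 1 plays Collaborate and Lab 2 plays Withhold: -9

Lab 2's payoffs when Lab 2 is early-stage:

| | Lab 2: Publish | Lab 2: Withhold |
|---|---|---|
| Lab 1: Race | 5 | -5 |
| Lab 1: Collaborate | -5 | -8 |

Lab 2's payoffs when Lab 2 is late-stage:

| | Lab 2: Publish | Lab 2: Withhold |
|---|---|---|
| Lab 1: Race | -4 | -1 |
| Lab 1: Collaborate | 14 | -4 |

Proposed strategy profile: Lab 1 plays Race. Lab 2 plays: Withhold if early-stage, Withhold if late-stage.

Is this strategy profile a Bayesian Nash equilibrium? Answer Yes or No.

Lab 1 plays Race: E[Race] = 0.25·(1) + 0.75·(1) = 1; E[Collaborate] = -9. Best-responding. ✓
Lab 2 (research lead early-stage), facing Race: Publish gives 5, Withhold gives -5. Proposed Withhold is not best — profitable deviation exists. ✗
Lab 2 (research lead late-stage), facing Race: Publish gives -4, Withhold gives -1. Proposed Withhold is best. ✓

No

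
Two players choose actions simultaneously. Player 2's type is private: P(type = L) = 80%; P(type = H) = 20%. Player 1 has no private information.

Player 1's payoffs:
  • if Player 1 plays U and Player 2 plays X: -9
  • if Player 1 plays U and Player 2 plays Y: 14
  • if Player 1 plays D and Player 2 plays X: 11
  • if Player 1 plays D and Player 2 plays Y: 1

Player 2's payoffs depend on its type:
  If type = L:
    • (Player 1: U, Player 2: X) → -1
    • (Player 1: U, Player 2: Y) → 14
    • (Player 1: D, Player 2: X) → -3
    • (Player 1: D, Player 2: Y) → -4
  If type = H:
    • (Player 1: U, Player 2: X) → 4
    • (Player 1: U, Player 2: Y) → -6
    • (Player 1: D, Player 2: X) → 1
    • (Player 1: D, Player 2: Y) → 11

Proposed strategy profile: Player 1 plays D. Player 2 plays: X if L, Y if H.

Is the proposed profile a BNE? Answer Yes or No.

Player 1 plays D: E[D] = 0.8·(11) + 0.2·(1) = 9; E[U] = -4.4. Best-responding. ✓
Player 2 (type L), facing D: X gives -3, Y gives -4. Proposed X is best. ✓
Player 2 (type H), facing D: X gives 1, Y gives 11. Proposed Y is best. ✓

Yes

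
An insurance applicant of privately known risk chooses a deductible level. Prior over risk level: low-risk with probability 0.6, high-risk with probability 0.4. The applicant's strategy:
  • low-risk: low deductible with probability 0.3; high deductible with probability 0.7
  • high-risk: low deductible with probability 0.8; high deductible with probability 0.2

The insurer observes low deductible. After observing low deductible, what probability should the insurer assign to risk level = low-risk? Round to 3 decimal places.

P(low deductible) = 0.6·0.3 + 0.4·0.8 = 0.5
P(low-risk | low deductible) = (0.6·0.3) / 0.5 = 0.18 / 0.5 = 0.36

0.360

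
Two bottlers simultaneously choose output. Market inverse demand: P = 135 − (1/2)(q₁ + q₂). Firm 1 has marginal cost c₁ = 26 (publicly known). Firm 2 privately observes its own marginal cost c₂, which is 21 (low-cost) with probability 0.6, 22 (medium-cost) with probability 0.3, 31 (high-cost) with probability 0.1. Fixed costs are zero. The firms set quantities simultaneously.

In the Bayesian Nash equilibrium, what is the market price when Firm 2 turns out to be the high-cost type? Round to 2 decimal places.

65.45

Firm 2 with cost c maximizes (135 − (1/2)(q₁+q₂) − c)·q₂, giving q₂(c) = (135 − c − (1/2)q₁).
E[c₂] = 0.6·21 + 0.3·22 + 0.1·31 = 22.3
Firm 1's FOC against E[q₂] yields q₁ = (135 − 2·26 + E[c₂])/(3/2) = (135 − 52 + 22.3)/(3/2) = 70.2.
q₂(high-cost) = 68.9, so P = 135 − (1/2)·(70.2 + 68.9) = 65.45.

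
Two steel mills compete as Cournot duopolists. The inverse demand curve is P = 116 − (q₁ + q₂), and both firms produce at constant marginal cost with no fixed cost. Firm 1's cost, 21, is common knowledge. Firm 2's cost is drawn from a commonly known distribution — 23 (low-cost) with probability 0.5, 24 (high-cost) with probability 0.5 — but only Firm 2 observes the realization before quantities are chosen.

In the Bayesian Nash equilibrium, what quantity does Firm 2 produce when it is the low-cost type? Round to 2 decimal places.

30.25

Type-c best response for Firm 2: q₂(c) = (116 − c)/2 − q₁/2.
Firm 1 maximizes expected profit; its first-order condition is 116 − 2q₁ − E[q₂] − 21 = 0.
Substituting E[q₂] and solving: E[c₂] = 23.5, so q₁ = (116 − 2·21 + 23.5)/3 = 32.5.
q₂(low-cost) = (116 − 23 − 32.5)/2 = 30.25.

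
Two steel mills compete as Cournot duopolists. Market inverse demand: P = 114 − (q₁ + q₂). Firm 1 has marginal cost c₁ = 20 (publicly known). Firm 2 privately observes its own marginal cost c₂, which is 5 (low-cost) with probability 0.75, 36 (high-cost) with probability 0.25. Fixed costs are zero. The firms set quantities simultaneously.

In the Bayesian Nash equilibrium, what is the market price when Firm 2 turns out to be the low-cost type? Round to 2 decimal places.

45.04

Firm 2 with cost c maximizes (114 − (q₁+q₂) − c)·q₂, giving q₂(c) = (114 − c − q₁)/2.
E[c₂] = 0.75·5 + 0.25·36 = 12.75
Firm 1's FOC against E[q₂] yields q₁ = (114 − 2·20 + E[c₂])/3 = (114 − 40 + 12.75)/3 = 28.9167.
q₂(low-cost) = 40.0417, so P = 114 − (28.9167 + 40.0417) = 45.0417.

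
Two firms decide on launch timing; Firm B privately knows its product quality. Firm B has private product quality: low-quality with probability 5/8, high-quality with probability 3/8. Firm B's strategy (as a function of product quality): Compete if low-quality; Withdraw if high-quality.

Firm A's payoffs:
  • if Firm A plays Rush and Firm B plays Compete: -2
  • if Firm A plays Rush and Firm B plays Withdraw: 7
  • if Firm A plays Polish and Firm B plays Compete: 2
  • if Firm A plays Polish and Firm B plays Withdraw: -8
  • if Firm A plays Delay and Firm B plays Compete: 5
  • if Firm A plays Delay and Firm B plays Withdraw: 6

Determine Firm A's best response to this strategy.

Delay

E[Rush] = 5/8·(-2) + 3/8·(7) = 11/8
E[Polish] = 5/8·(2) + 3/8·(-8) = -7/4
E[Delay] = 5/8·(5) + 3/8·(6) = 43/8
Best response: Delay (43/8 is the largest).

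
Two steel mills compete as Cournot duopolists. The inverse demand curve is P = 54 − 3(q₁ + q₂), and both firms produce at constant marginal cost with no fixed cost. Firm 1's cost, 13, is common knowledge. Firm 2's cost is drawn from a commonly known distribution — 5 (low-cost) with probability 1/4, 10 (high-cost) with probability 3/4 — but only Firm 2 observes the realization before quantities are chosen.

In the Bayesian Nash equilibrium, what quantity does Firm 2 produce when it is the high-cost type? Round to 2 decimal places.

5.29

Type-c best response for Firm 2: q₂(c) = (54 − c)/6 − q₁/2.
Firm 1 maximizes expected profit; its first-order condition is 54 − 6q₁ − 3E[q₂] − 13 = 0.
Substituting E[q₂] and solving: E[c₂] = 8.75, so q₁ = (54 − 2·13 + 8.75)/9 = 4.08333.
q₂(high-cost) = (54 − 10 − 3·4.08333)/6 = 5.29167.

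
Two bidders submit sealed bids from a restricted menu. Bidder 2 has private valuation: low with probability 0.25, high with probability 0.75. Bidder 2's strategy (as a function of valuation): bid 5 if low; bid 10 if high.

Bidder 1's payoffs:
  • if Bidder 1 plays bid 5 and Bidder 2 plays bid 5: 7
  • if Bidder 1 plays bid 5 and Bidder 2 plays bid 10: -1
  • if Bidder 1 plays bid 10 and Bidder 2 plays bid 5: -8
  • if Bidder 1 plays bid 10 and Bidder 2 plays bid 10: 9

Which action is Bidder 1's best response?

bid 10

Compute Bidder 1's expected payoff for each action, taking the expectation over Bidder 2's type.
E[bid 5] = 0.25·(7) + 0.75·(-1) = 1
E[bid 10] = 0.25·(-8) + 0.75·(9) = 4.75
Best response: bid 10 (4.75 is the largest).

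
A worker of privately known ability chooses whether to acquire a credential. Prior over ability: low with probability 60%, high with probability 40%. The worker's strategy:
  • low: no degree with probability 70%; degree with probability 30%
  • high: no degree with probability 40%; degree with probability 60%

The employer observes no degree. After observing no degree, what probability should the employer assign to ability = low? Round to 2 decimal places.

0.72

Apply Bayes' rule using the sender's strategy as the likelihood.
P(no degree) = 0.6·0.7 + 0.4·0.4 = 0.58
P(low | no degree) = (0.6·0.7) / 0.58 = 0.42 / 0.58 = 0.724138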